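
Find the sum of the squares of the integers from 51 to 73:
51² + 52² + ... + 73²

Use ∑_{k=1}^{n} k² = n(n+1)(2n+1)/6, then subtract the first 50 terms.
∑_{k=1}^{73} k² = 73×74×147/6 = 132349
∑_{k=1}^{50} k² = 50×51×101/6 = 42925
∑_{k=51}^{73} k² = 132349 - 42925 = 89424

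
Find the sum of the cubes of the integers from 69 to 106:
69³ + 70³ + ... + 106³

Use ∑_{k=1}^{n} k³ = [n(n+1)/2]², then subtract the first 68 terms.
∑_{k=1}^{106} k³ = [106×107/2]² = 5671² = 32160241
∑_{k=1}^{68} k³ = [68×69/2]² = 2346² = 5503716
∑_{k=69}^{106} k³ = 32160241 - 5503716 = 26656525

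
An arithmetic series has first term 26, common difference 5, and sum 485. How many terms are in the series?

Using S = n/2 × [2a + (n-1)d]
485 = n/2 × [2(26) + (n-1)(5)]
485 = n/2 × [52 + 5n - 5]
970 = n × [47 + 5n]
5n² + (47)n - 970 = 0
Discriminant: Δ = (47)² - 4(5)(-970) = 2209 + 19400 = 21609
√Δ = 147
n = [-(47) + √Δ] / (2·5) = (-47 + 147) / 10 = 100 / 10 = 10
(The negative root is discarded since n must be a positive integer.)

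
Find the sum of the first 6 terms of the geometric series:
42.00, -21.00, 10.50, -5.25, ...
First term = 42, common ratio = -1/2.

Sₙ = a(1 - rⁿ) / (1 - r)
S_6 = 42(1 - (-1/2)^6) / (1 - (-1/2))
S_6 = 42(1 - (1/64)) / (3/2)
S_6 = 441/16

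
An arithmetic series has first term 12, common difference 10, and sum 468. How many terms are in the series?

Using S = n/2 × [2a + (n-1)d]
468 = n/2 × [2(12) + (n-1)(10)]
468 = n/2 × [24 + 10n - 10]
936 = n × [14 + 10n]
10n² + (14)n - 936 = 0
Discriminant: Δ = (14)² - 4(10)(-936) = 196 + 37440 = 37636
√Δ = 194
n = [-(14) + √Δ] / (2·10) = (-14 + 194) / 20 = 180 / 20 = 9
(The negative root is discarded since n must be a positive integer.)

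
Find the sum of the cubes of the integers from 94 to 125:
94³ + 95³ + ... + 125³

Use ∑_{k=1}^{n} k³ = [n(n+1)/2]², then subtract the first 93 terms.
∑_{k=1}^{125} k³ = [125×126/2]² = 7875² = 62015625
∑_{k=1}^{93} k³ = [93×94/2]² = 4371² = 19105641
∑_{k=94}^{125} k³ = 62015625 - 19105641 = 42909984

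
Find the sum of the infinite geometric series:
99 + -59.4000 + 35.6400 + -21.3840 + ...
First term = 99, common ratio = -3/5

For |r| < 1, S = a / (1 - r)
S = 99 / (1 - (-3/5))
S = 99 / (8/5)
S = 495/8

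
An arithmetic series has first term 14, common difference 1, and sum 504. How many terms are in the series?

Using S = n/2 × [2a + (n-1)d]
504 = n/2 × [2(14) + (n-1)(1)]
504 = n/2 × [28 + 1n - 1]
1008 = n × [27 + 1n]
1n² + (27)n - 1008 = 0
Discriminant: Δ = (27)² - 4(1)(-1008) = 729 + 4032 = 4761
√Δ = 69
n = [-(27) + √Δ] / (2·1) = (-27 + 69) / 2 = 42 / 2 = 21
(The negative root is discarded since n must be a positive integer.)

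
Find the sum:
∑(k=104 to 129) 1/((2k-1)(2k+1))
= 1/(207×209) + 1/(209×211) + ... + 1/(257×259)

Partial fractions: 1/((2k-1)(2k+1)) = (1/2)[1/(2k-1) - 1/(2k+1)]
The series telescopes:
= (1/2)[1/207 - 1/259]
= 26/53613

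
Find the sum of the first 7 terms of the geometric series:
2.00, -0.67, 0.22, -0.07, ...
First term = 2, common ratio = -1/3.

Sₙ = a(1 - rⁿ) / (1 - r)
S_7 = 2(1 - (-1/3)^7) / (1 - (-1/3))
S_7 = 2(1 - (-1/2187)) / (4/3)
S_7 = 1094/729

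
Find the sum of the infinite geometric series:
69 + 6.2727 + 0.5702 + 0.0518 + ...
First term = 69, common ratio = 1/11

For |r| < 1, S = a / (1 - r)
S = 69 / (1 - (1/11))
S = 69 / (10/11)
S = 759/10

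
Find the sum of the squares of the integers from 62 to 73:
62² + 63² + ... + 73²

Use ∑_{k=1}^{n} k² = n(n+1)(2n+1)/6, then subtract the first 61 terms.
∑_{k=1}^{73} k² = 73×74×147/6 = 132349
∑_{k=1}^{61} k² = 61×62×123/6 = 77531
∑_{k=62}^{73} k² = 132349 - 77531 = 54818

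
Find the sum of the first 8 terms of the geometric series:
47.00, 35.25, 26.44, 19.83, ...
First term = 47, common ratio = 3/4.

Sₙ = a(1 - rⁿ) / (1 - r)
S_8 = 47(1 - (3/4)^8) / (1 - (3/4))
S_8 = 47(1 - (6561/65536)) / (1/4)
S_8 = 2771825/16384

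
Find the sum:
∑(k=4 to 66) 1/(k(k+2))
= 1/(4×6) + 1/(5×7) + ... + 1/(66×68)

Partial fractions: 1/(k(k+2)) = (1/2)[1/k - 1/(k+2)]
Telescoping leaves the first two and last two terms:
= (1/2)[1/4 + 1/5 - 1/67 - 1/68]
= 1197/5695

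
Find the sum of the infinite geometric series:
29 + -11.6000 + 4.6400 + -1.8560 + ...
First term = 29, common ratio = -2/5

For |r| < 1, S = a / (1 - r)
S = 29 / (1 - (-2/5))
S = 29 / (7/5)
S = 145/7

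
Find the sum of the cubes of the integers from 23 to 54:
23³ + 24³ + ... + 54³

Use ∑_{k=1}^{n} k³ = [n(n+1)/2]², then subtract the first 22 terms.
∑_{k=1}^{54} k³ = [54×55/2]² = 1485² = 2205225
∑_{k=1}^{22} k³ = [22×23/2]² = 253² = 64009
∑_{k=23}^{54} k³ = 2205225 - 64009 = 2141216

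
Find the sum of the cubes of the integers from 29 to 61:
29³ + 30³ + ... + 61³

Use ∑_{k=1}^{n} k³ = [n(n+1)/2]², then subtract the first 28 terms.
∑_{k=1}^{61} k³ = [61×62/2]² = 1891² = 3575881
∑_{k=1}^{28} k³ = [28×29/2]² = 406² = 164836
∑_{k=29}^{61} k³ = 3575881 - 164836 = 3411045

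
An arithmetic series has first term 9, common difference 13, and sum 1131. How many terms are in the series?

Using S = n/2 × [2a + (n-1)d]
1131 = n/2 × [2(9) + (n-1)(13)]
1131 = n/2 × [18 + 13n - 13]
2262 = n × [5 + 13n]
13n² + (5)n - 2262 = 0
Discriminant: Δ = (5)² - 4(13)(-2262) = 25 + 117624 = 117649
√Δ = 343
n = [-(5) + √Δ] / (2·13) = (-5 + 343) / 26 = 338 / 26 = 13
(The negative root is discarded since n must be a positive integer.)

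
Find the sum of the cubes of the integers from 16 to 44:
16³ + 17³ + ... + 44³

Use ∑_{k=1}^{n} k³ = [n(n+1)/2]², then subtract the first 15 terms.
∑_{k=1}^{44} k³ = [44×45/2]² = 990² = 980100
∑_{k=1}^{15} k³ = [15×16/2]² = 120² = 14400
∑_{k=16}^{44} k³ = 980100 - 14400 = 965700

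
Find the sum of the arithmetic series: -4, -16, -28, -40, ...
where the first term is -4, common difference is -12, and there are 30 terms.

Sₙ = n/2 × (first + last)
Last term = a + (n-1)d = -4 + (30-1)×(-12) = -352
S_30 = 30/2 × (-4 + (-352))
S_30 = 30/2 × (-356) = -5340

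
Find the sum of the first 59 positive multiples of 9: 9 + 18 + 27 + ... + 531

Factor out 9: = 9(1 + 2 + ... + 59) = 9 × n(n+1)/2
= 9 × 59×60/2
= 9 × 1770
= 15930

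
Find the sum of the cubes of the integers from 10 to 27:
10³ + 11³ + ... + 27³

Use ∑_{k=1}^{n} k³ = [n(n+1)/2]², then subtract the first 9 terms.
∑_{k=1}^{27} k³ = [27×28/2]² = 378² = 142884
∑_{k=1}^{9} k³ = [9×10/2]² = 45² = 2025
∑_{k=10}^{27} k³ = 142884 - 2025 = 140859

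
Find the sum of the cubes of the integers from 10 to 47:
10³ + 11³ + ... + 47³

Use ∑_{k=1}^{n} k³ = [n(n+1)/2]², then subtract the first 9 terms.
∑_{k=1}^{47} k³ = [47×48/2]² = 1128² = 1272384
∑_{k=1}^{9} k³ = [9×10/2]² = 45² = 2025
∑_{k=10}^{47} k³ = 1272384 - 2025 = 1270359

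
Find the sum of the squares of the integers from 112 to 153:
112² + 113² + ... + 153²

Use ∑_{k=1}^{n} k² = n(n+1)(2n+1)/6, then subtract the first 111 terms.
∑_{k=1}^{153} k² = 153×154×307/6 = 1205589
∑_{k=1}^{111} k² = 111×112×223/6 = 462056
∑_{k=112}^{153} k² = 1205589 - 462056 = 743533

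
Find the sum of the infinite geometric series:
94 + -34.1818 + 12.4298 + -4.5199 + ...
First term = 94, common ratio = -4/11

For |r| < 1, S = a / (1 - r)
S = 94 / (1 - (-4/11))
S = 94 / (15/11)
S = 1034/15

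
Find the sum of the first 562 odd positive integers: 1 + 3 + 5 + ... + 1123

Sum of first n odd numbers = n²
= 562²
= 315844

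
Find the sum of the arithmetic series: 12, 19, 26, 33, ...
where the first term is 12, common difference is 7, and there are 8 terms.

Sₙ = n/2 × (first + last)
Last term = a + (n-1)d = 12 + (8-1)×7 = 61
S_8 = 8/2 × (12 + 61)
S_8 = 8/2 × 73 = 292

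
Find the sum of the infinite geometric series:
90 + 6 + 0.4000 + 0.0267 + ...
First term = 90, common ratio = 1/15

For |r| < 1, S = a / (1 - r)
S = 90 / (1 - (1/15))
S = 90 / (14/15)
S = 675/7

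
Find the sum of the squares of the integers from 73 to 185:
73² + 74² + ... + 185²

Use ∑_{k=1}^{n} k² = n(n+1)(2n+1)/6, then subtract the first 72 terms.
∑_{k=1}^{185} k² = 185×186×371/6 = 2127685
∑_{k=1}^{72} k² = 72×73×145/6 = 127020
∑_{k=73}^{185} k² = 2127685 - 127020 = 2000665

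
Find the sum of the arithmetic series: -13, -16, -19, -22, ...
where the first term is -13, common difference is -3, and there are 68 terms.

Sₙ = n/2 × (first + last)
Last term = a + (n-1)d = -13 + (68-1)×(-3) = -214
S_68 = 68/2 × (-13 + (-214))
S_68 = 68/2 × (-227) = -7718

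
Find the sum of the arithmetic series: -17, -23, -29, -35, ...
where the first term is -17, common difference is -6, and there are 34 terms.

Sₙ = n/2 × (first + last)
Last term = a + (n-1)d = -17 + (34-1)×(-6) = -215
S_34 = 34/2 × (-17 + (-215))
S_34 = 34/2 × (-232) = -3944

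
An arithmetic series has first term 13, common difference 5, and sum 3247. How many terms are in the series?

Using S = n/2 × [2a + (n-1)d]
3247 = n/2 × [2(13) + (n-1)(5)]
3247 = n/2 × [26 + 5n - 5]
6494 = n × [21 + 5n]
5n² + (21)n - 6494 = 0
Discriminant: Δ = (21)² - 4(5)(-6494) = 441 + 129880 = 130321
√Δ = 361
n = [-(21) + √Δ] / (2·5) = (-21 + 361) / 10 = 340 / 10 = 34
(The negative root is discarded since n must be a positive integer.)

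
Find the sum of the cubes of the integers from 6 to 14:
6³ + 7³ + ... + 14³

Use ∑_{k=1}^{n} k³ = [n(n+1)/2]², then subtract the first 5 terms.
∑_{k=1}^{14} k³ = [14×15/2]² = 105² = 11025
∑_{k=1}^{5} k³ = [5×6/2]² = 15² = 225
∑_{k=6}^{14} k³ = 11025 - 225 = 10800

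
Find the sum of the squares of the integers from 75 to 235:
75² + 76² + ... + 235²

Use ∑_{k=1}^{n} k² = n(n+1)(2n+1)/6, then subtract the first 74 terms.
∑_{k=1}^{235} k² = 235×236×471/6 = 4353610
∑_{k=1}^{74} k² = 74×75×149/6 = 137825
∑_{k=75}^{235} k² = 4353610 - 137825 = 4215785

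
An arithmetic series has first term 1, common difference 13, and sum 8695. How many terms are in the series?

Using S = n/2 × [2a + (n-1)d]
8695 = n/2 × [2(1) + (n-1)(13)]
8695 = n/2 × [2 + 13n - 13]
17390 = n × [-11 + 13n]
13n² + (-11)n - 17390 = 0
Discriminant: Δ = (-11)² - 4(13)(-17390) = 121 + 904280 = 904401
√Δ = 951
n = [-(-11) + √Δ] / (2·13) = (11 + 951) / 26 = 962 / 26 = 37
(The negative root is discarded since n must be a positive integer.)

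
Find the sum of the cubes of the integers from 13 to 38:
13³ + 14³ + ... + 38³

Use ∑_{k=1}^{n} k³ = [n(n+1)/2]², then subtract the first 12 terms.
∑_{k=1}^{38} k³ = [38×39/2]² = 741² = 549081
∑_{k=1}^{12} k³ = [12×13/2]² = 78² = 6084
∑_{k=13}^{38} k³ = 549081 - 6084 = 542997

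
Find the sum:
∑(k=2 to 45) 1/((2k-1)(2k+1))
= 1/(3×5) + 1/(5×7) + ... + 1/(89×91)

Partial fractions: 1/((2k-1)(2k+1)) = (1/2)[1/(2k-1) - 1/(2k+1)]
The series telescopes:
= (1/2)[1/3 - 1/91]
= 44/273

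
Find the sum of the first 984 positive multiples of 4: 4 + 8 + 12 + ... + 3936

Factor out 4: = 4(1 + 2 + ... + 984) = 4 × n(n+1)/2
= 4 × 984×985/2
= 4 × 484620
= 1938480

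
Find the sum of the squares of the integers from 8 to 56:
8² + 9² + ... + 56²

Use ∑_{k=1}^{n} k² = n(n+1)(2n+1)/6, then subtract the first 7 terms.
∑_{k=1}^{56} k² = 56×57×113/6 = 60116
∑_{k=1}^{7} k² = 7×8×15/6 = 140
∑_{k=8}^{56} k² = 60116 - 140 = 59976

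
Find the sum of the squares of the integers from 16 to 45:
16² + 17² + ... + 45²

Use ∑_{k=1}^{n} k² = n(n+1)(2n+1)/6, then subtract the first 15 terms.
∑_{k=1}^{45} k² = 45×46×91/6 = 31395
∑_{k=1}^{15} k² = 15×16×31/6 = 1240
∑_{k=16}^{45} k² = 31395 - 1240 = 30155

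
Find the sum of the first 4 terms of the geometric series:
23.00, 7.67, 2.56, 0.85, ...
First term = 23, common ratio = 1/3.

Sₙ = a(1 - rⁿ) / (1 - r)
S_4 = 23(1 - (1/3)^4) / (1 - (1/3))
S_4 = 23(1 - (1/81)) / (2/3)
S_4 = 920/27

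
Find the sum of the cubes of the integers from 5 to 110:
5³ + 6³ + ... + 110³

Use ∑_{k=1}^{n} k³ = [n(n+1)/2]², then subtract the first 4 terms.
∑_{k=1}^{110} k³ = [110×111/2]² = 6105² = 37271025
∑_{k=1}^{4} k³ = [4×5/2]² = 10² = 100
∑_{k=5}^{110} k³ = 37271025 - 100 = 37270925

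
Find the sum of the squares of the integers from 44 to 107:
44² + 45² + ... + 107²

Use ∑_{k=1}^{n} k² = n(n+1)(2n+1)/6, then subtract the first 43 terms.
∑_{k=1}^{107} k² = 107×108×215/6 = 414090
∑_{k=1}^{43} k² = 43×44×87/6 = 27434
∑_{k=44}^{107} k² = 414090 - 27434 = 386656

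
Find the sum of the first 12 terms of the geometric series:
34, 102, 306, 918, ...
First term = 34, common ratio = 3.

Sₙ = a(1 - rⁿ) / (1 - r)
S_12 = 34(1 - 3^12) / (1 - 3)
S_12 = 34(1 - 531441) / (-2)
S_12 = 9034480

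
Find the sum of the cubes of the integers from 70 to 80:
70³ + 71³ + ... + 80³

Use ∑_{k=1}^{n} k³ = [n(n+1)/2]², then subtract the first 69 terms.
∑_{k=1}^{80} k³ = [80×81/2]² = 3240² = 10497600
∑_{k=1}^{69} k³ = [69×70/2]² = 2415² = 5832225
∑_{k=70}^{80} k³ = 10497600 - 5832225 = 4665375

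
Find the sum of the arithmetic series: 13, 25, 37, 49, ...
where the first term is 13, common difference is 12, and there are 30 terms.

Sₙ = n/2 × (first + last)
Last term = a + (n-1)d = 13 + (30-1)×12 = 361
S_30 = 30/2 × (13 + 361)
S_30 = 30/2 × 374 = 5610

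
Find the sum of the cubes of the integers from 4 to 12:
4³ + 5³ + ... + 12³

Use ∑_{k=1}^{n} k³ = [n(n+1)/2]², then subtract the first 3 terms.
∑_{k=1}^{12} k³ = [12×13/2]² = 78² = 6084
∑_{k=1}^{3} k³ = [3×4/2]² = 6² = 36
∑_{k=4}^{12} k³ = 6084 - 36 = 6048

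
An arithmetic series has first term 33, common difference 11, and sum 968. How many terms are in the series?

Using S = n/2 × [2a + (n-1)d]
968 = n/2 × [2(33) + (n-1)(11)]
968 = n/2 × [66 + 11n - 11]
1936 = n × [55 + 11n]
11n² + (55)n - 1936 = 0
Discriminant: Δ = (55)² - 4(11)(-1936) = 3025 + 85184 = 88209
√Δ = 297
n = [-(55) + √Δ] / (2·11) = (-55 + 297) / 22 = 242 / 22 = 11
(The negative root is discarded since n must be a positive integer.)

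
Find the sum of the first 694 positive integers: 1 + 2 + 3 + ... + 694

Formula: ∑k = n(n+1)/2
= 694×695/2
= 482330/2
= 241165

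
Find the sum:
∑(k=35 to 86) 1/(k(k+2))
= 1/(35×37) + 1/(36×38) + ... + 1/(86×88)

Partial fractions: 1/(k(k+2)) = (1/2)[1/k - 1/(k+2)]
Telescoping leaves the first two and last two terms:
= (1/2)[1/35 + 1/36 - 1/87 - 1/88]
= 26923/1607760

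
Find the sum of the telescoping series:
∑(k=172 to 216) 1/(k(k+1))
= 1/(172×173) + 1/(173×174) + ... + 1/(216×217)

Partial fractions: 1/(k(k+1)) = 1/k - 1/(k+1)
The series telescopes:
= (1/172 - 1/173) + (1/173 - 1/174) + ... + (1/216 - 1/217)
= 1/172 - 1/217
= 45/37324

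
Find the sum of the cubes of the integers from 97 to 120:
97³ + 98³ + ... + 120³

Use ∑_{k=1}^{n} k³ = [n(n+1)/2]², then subtract the first 96 terms.
∑_{k=1}^{120} k³ = [120×121/2]² = 7260² = 52707600
∑_{k=1}^{96} k³ = [96×97/2]² = 4656² = 21678336
∑_{k=97}^{120} k³ = 52707600 - 21678336 = 31029264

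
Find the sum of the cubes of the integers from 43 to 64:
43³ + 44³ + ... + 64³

Use ∑_{k=1}^{n} k³ = [n(n+1)/2]², then subtract the first 42 terms.
∑_{k=1}^{64} k³ = [64×65/2]² = 2080² = 4326400
∑_{k=1}^{42} k³ = [42×43/2]² = 903² = 815409
∑_{k=43}^{64} k³ = 4326400 - 815409 = 3510991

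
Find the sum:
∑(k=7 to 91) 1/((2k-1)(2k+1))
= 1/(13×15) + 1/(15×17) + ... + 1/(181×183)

Partial fractions: 1/((2k-1)(2k+1)) = (1/2)[1/(2k-1) - 1/(2k+1)]
The series telescopes:
= (1/2)[1/13 - 1/183]
= 85/2379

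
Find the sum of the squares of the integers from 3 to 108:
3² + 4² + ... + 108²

Use ∑_{k=1}^{n} k² = n(n+1)(2n+1)/6, then subtract the first 2 terms.
∑_{k=1}^{108} k² = 108×109×217/6 = 425754
∑_{k=1}^{2} k² = 2×3×5/6 = 5
∑_{k=3}^{108} k² = 425754 - 5 = 425749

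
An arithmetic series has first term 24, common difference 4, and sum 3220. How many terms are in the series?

Using S = n/2 × [2a + (n-1)d]
3220 = n/2 × [2(24) + (n-1)(4)]
3220 = n/2 × [48 + 4n - 4]
6440 = n × [44 + 4n]
4n² + (44)n - 6440 = 0
Discriminant: Δ = (44)² - 4(4)(-6440) = 1936 + 103040 = 104976
√Δ = 324
n = [-(44) + √Δ] / (2·4) = (-44 + 324) / 8 = 280 / 8 = 35
(The negative root is discarded since n must be a positive integer.)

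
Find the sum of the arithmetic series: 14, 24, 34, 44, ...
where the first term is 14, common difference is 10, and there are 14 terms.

Sₙ = n/2 × (first + last)
Last term = a + (n-1)d = 14 + (14-1)×10 = 144
S_14 = 14/2 × (14 + 144)
S_14 = 14/2 × 158 = 1106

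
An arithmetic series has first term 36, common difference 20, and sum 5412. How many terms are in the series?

Using S = n/2 × [2a + (n-1)d]
5412 = n/2 × [2(36) + (n-1)(20)]
5412 = n/2 × [72 + 20n - 20]
10824 = n × [52 + 20n]
20n² + (52)n - 10824 = 0
Discriminant: Δ = (52)² - 4(20)(-10824) = 2704 + 865920 = 868624
√Δ = 932
n = [-(52) + √Δ] / (2·20) = (-52 + 932) / 40 = 880 / 40 = 22
(The negative root is discarded since n must be a positive integer.)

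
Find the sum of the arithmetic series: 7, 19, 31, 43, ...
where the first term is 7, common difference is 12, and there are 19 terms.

Sₙ = n/2 × (first + last)
Last term = a + (n-1)d = 7 + (19-1)×12 = 223
S_19 = 19/2 × (7 + 223)
S_19 = 19/2 × 230 = 2185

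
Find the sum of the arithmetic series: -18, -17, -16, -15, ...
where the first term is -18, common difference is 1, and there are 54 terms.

Sₙ = n/2 × (first + last)
Last term = a + (n-1)d = -18 + (54-1)×1 = 35
S_54 = 54/2 × (-18 + 35)
S_54 = 54/2 × 17 = 459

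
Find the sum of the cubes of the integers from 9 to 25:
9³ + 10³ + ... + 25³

Use ∑_{k=1}^{n} k³ = [n(n+1)/2]², then subtract the first 8 terms.
∑_{k=1}^{25} k³ = [25×26/2]² = 325² = 105625
∑_{k=1}^{8} k³ = [8×9/2]² = 36² = 1296
∑_{k=9}^{25} k³ = 105625 - 1296 = 104329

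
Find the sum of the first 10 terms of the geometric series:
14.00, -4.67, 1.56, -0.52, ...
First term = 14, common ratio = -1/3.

Sₙ = a(1 - rⁿ) / (1 - r)
S_10 = 14(1 - (-1/3)^10) / (1 - (-1/3))
S_10 = 14(1 - (1/59049)) / (4/3)
S_10 = 206668/19683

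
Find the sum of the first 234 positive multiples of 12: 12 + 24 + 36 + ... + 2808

Factor out 12: = 12(1 + 2 + ... + 234) = 12 × n(n+1)/2
= 12 × 234×235/2
= 12 × 27495
= 329940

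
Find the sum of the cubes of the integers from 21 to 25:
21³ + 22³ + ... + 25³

Use ∑_{k=1}^{n} k³ = [n(n+1)/2]², then subtract the first 20 terms.
∑_{k=1}^{25} k³ = [25×26/2]² = 325² = 105625
∑_{k=1}^{20} k³ = [20×21/2]² = 210² = 44100
∑_{k=21}^{25} k³ = 105625 - 44100 = 61525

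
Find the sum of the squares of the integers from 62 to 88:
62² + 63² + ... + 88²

Use ∑_{k=1}^{n} k² = n(n+1)(2n+1)/6, then subtract the first 61 terms.
∑_{k=1}^{88} k² = 88×89×177/6 = 231044
∑_{k=1}^{61} k² = 61×62×123/6 = 77531
∑_{k=62}^{88} k² = 231044 - 77531 = 153513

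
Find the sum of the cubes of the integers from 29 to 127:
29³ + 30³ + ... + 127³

Use ∑_{k=1}^{n} k³ = [n(n+1)/2]², then subtract the first 28 terms.
∑_{k=1}^{127} k³ = [127×128/2]² = 8128² = 66064384
∑_{k=1}^{28} k³ = [28×29/2]² = 406² = 164836
∑_{k=29}^{127} k³ = 66064384 - 164836 = 65899548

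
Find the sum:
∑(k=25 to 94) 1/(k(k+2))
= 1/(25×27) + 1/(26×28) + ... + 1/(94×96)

Partial fractions: 1/(k(k+2)) = (1/2)[1/k - 1/(k+2)]
Telescoping leaves the first two and last two terms:
= (1/2)[1/25 + 1/26 - 1/95 - 1/96]
= 34097/1185600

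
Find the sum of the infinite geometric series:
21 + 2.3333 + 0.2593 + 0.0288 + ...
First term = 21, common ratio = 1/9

For |r| < 1, S = a / (1 - r)
S = 21 / (1 - (1/9))
S = 21 / (8/9)
S = 189/8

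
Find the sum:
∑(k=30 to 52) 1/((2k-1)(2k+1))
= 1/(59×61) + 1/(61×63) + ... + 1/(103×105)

Partial fractions: 1/((2k-1)(2k+1)) = (1/2)[1/(2k-1) - 1/(2k+1)]
The series telescopes:
= (1/2)[1/59 - 1/105]
= 23/6195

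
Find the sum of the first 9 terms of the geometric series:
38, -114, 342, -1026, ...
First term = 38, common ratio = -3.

Sₙ = a(1 - rⁿ) / (1 - r)
S_9 = 38(1 - (-3)^9) / (1 - (-3))
S_9 = 38(1 - (-19683)) / (4)
S_9 = 186998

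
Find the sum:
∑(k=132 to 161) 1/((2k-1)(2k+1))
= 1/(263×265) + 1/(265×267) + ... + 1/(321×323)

Partial fractions: 1/((2k-1)(2k+1)) = (1/2)[1/(2k-1) - 1/(2k+1)]
The series telescopes:
= (1/2)[1/263 - 1/323]
= 30/84949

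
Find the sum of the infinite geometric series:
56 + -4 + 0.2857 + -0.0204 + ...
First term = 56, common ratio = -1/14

For |r| < 1, S = a / (1 - r)
S = 56 / (1 - (-1/14))
S = 56 / (15/14)
S = 784/15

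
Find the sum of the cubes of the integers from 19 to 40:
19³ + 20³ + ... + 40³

Use ∑_{k=1}^{n} k³ = [n(n+1)/2]², then subtract the first 18 terms.
∑_{k=1}^{40} k³ = [40×41/2]² = 820² = 672400
∑_{k=1}^{18} k³ = [18×19/2]² = 171² = 29241
∑_{k=19}^{40} k³ = 672400 - 29241 = 643159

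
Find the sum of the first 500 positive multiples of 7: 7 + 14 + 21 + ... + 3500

Factor out 7: = 7(1 + 2 + ... + 500) = 7 × n(n+1)/2
= 7 × 500×501/2
= 7 × 125250
= 876750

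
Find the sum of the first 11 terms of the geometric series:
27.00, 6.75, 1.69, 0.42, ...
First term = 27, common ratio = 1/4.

Sₙ = a(1 - rⁿ) / (1 - r)
S_11 = 27(1 - (1/4)^11) / (1 - (1/4))
S_11 = 27(1 - (1/4194304)) / (3/4)
S_11 = 37748727/1048576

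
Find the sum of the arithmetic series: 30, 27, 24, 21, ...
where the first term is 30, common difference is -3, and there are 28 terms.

Sₙ = n/2 × (first + last)
Last term = a + (n-1)d = 30 + (28-1)×(-3) = -51
S_28 = 28/2 × (30 + (-51))
S_28 = 28/2 × (-21) = -294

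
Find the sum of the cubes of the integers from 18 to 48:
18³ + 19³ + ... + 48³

Use ∑_{k=1}^{n} k³ = [n(n+1)/2]², then subtract the first 17 terms.
∑_{k=1}^{48} k³ = [48×49/2]² = 1176² = 1382976
∑_{k=1}^{17} k³ = [17×18/2]² = 153² = 23409
∑_{k=18}^{48} k³ = 1382976 - 23409 = 1359567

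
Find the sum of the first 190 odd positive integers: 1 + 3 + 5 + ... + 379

Sum of first n odd numbers = n²
= 190²
= 36100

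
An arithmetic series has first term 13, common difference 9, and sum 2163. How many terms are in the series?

Using S = n/2 × [2a + (n-1)d]
2163 = n/2 × [2(13) + (n-1)(9)]
2163 = n/2 × [26 + 9n - 9]
4326 = n × [17 + 9n]
9n² + (17)n - 4326 = 0
Discriminant: Δ = (17)² - 4(9)(-4326) = 289 + 155736 = 156025
√Δ = 395
n = [-(17) + √Δ] / (2·9) = (-17 + 395) / 18 = 378 / 18 = 21
(The negative root is discarded since n must be a positive integer.)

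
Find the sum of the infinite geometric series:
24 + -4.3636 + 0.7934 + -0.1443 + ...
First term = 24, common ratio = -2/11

For |r| < 1, S = a / (1 - r)
S = 24 / (1 - (-2/11))
S = 24 / (13/11)
S = 264/13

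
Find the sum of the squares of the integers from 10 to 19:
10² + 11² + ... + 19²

Use ∑_{k=1}^{n} k² = n(n+1)(2n+1)/6, then subtract the first 9 terms.
∑_{k=1}^{19} k² = 19×20×39/6 = 2470
∑_{k=1}^{9} k² = 9×10×19/6 = 285
∑_{k=10}^{19} k² = 2470 - 285 = 2185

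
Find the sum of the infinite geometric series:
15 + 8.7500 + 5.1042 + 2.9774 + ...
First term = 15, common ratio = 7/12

For |r| < 1, S = a / (1 - r)
S = 15 / (1 - (7/12))
S = 15 / (5/12)
S = 36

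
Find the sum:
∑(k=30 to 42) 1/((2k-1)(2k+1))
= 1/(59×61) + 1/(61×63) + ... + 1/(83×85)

Partial fractions: 1/((2k-1)(2k+1)) = (1/2)[1/(2k-1) - 1/(2k+1)]
The series telescopes:
= (1/2)[1/59 - 1/85]
= 13/5015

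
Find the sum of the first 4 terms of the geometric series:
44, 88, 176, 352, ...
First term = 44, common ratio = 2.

Sₙ = a(1 - rⁿ) / (1 - r)
S_4 = 44(1 - 2^4) / (1 - 2)
S_4 = 44(1 - 16) / (-1)
S_4 = 660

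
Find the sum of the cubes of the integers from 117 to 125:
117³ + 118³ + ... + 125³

Use ∑_{k=1}^{n} k³ = [n(n+1)/2]², then subtract the first 116 terms.
∑_{k=1}^{125} k³ = [125×126/2]² = 7875² = 62015625
∑_{k=1}^{116} k³ = [116×117/2]² = 6786² = 46049796
∑_{k=117}^{125} k³ = 62015625 - 46049796 = 15965829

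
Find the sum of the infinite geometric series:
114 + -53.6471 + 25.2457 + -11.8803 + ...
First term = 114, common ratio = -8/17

For |r| < 1, S = a / (1 - r)
S = 114 / (1 - (-8/17))
S = 114 / (25/17)
S = 1938/25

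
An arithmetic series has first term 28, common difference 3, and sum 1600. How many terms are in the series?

Using S = n/2 × [2a + (n-1)d]
1600 = n/2 × [2(28) + (n-1)(3)]
1600 = n/2 × [56 + 3n - 3]
3200 = n × [53 + 3n]
3n² + (53)n - 3200 = 0
Discriminant: Δ = (53)² - 4(3)(-3200) = 2809 + 38400 = 41209
√Δ = 203
n = [-(53) + √Δ] / (2·3) = (-53 + 203) / 6 = 150 / 6 = 25
(The negative root is discarded since n must be a positive integer.)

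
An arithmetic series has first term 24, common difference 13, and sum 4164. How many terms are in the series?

Using S = n/2 × [2a + (n-1)d]
4164 = n/2 × [2(24) + (n-1)(13)]
4164 = n/2 × [48 + 13n - 13]
8328 = n × [35 + 13n]
13n² + (35)n - 8328 = 0
Discriminant: Δ = (35)² - 4(13)(-8328) = 1225 + 433056 = 434281
√Δ = 659
n = [-(35) + √Δ] / (2·13) = (-35 + 659) / 26 = 624 / 26 = 24
(The negative root is discarded since n must be a positive integer.)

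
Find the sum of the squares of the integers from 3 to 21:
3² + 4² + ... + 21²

Use ∑_{k=1}^{n} k² = n(n+1)(2n+1)/6, then subtract the first 2 terms.
∑_{k=1}^{21} k² = 21×22×43/6 = 3311
∑_{k=1}^{2} k² = 2×3×5/6 = 5
∑_{k=3}^{21} k² = 3311 - 5 = 3306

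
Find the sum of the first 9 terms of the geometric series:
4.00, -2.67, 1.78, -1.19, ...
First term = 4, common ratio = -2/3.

Sₙ = a(1 - rⁿ) / (1 - r)
S_9 = 4(1 - (-2/3)^9) / (1 - (-2/3))
S_9 = 4(1 - (-512/19683)) / (5/3)
S_9 = 16156/6561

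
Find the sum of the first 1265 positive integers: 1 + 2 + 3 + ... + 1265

Formula: ∑k = n(n+1)/2
= 1265×1266/2
= 1601490/2
= 800745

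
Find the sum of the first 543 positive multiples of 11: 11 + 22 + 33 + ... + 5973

Factor out 11: = 11(1 + 2 + ... + 543) = 11 × n(n+1)/2
= 11 × 543×544/2
= 11 × 147696
= 1624656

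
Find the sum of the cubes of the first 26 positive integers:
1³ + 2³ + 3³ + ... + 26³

Formula: ∑k³ = [n(n+1)/2]²
= [26×27/2]²
= 351²
= 123201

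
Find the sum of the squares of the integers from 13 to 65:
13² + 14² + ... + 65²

Use ∑_{k=1}^{n} k² = n(n+1)(2n+1)/6, then subtract the first 12 terms.
∑_{k=1}^{65} k² = 65×66×131/6 = 93665
∑_{k=1}^{12} k² = 12×13×25/6 = 650
∑_{k=13}^{65} k² = 93665 - 650 = 93015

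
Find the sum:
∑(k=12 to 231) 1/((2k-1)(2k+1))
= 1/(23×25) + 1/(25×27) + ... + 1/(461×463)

Partial fractions: 1/((2k-1)(2k+1)) = (1/2)[1/(2k-1) - 1/(2k+1)]
The series telescopes:
= (1/2)[1/23 - 1/463]
= 220/10649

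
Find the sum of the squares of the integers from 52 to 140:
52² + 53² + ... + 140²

Use ∑_{k=1}^{n} k² = n(n+1)(2n+1)/6, then subtract the first 51 terms.
∑_{k=1}^{140} k² = 140×141×281/6 = 924490
∑_{k=1}^{51} k² = 51×52×103/6 = 45526
∑_{k=52}^{140} k² = 924490 - 45526 = 878964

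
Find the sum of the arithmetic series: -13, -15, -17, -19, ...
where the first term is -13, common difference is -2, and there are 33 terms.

Sₙ = n/2 × (first + last)
Last term = a + (n-1)d = -13 + (33-1)×(-2) = -77
S_33 = 33/2 × (-13 + (-77))
S_33 = 33/2 × (-90) = -1485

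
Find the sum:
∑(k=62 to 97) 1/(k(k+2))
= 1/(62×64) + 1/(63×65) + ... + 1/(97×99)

Partial fractions: 1/(k(k+2)) = (1/2)[1/k - 1/(k+2)]
Telescoping leaves the first two and last two terms:
= (1/2)[1/62 + 1/63 - 1/98 - 1/99]
= 1759/300762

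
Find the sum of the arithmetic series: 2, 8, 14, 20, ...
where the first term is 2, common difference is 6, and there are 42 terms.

Sₙ = n/2 × (first + last)
Last term = a + (n-1)d = 2 + (42-1)×6 = 248
S_42 = 42/2 × (2 + 248)
S_42 = 42/2 × 250 = 5250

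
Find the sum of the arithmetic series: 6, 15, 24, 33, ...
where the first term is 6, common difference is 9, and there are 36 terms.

Sₙ = n/2 × (first + last)
Last term = a + (n-1)d = 6 + (36-1)×9 = 321
S_36 = 36/2 × (6 + 321)
S_36 = 36/2 × 327 = 5886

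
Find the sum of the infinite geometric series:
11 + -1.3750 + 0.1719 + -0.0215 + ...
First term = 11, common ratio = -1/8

For |r| < 1, S = a / (1 - r)
S = 11 / (1 - (-1/8))
S = 11 / (9/8)
S = 88/9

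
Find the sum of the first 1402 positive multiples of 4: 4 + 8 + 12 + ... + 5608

Factor out 4: = 4(1 + 2 + ... + 1402) = 4 × n(n+1)/2
= 4 × 1402×1403/2
= 4 × 983503
= 3934012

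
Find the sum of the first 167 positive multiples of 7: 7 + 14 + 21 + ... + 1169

Factor out 7: = 7(1 + 2 + ... + 167) = 7 × n(n+1)/2
= 7 × 167×168/2
= 7 × 14028
= 98196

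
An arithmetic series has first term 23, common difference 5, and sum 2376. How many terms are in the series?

Using S = n/2 × [2a + (n-1)d]
2376 = n/2 × [2(23) + (n-1)(5)]
2376 = n/2 × [46 + 5n - 5]
4752 = n × [41 + 5n]
5n² + (41)n - 4752 = 0
Discriminant: Δ = (41)² - 4(5)(-4752) = 1681 + 95040 = 96721
√Δ = 311
n = [-(41) + √Δ] / (2·5) = (-41 + 311) / 10 = 270 / 10 = 27
(The negative root is discarded since n must be a positive integer.)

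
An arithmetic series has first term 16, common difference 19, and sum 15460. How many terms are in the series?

Using S = n/2 × [2a + (n-1)d]
15460 = n/2 × [2(16) + (n-1)(19)]
15460 = n/2 × [32 + 19n - 19]
30920 = n × [13 + 19n]
19n² + (13)n - 30920 = 0
Discriminant: Δ = (13)² - 4(19)(-30920) = 169 + 2349920 = 2350089
√Δ = 1533
n = [-(13) + √Δ] / (2·19) = (-13 + 1533) / 38 = 1520 / 38 = 40
(The negative root is discarded since n must be a positive integer.)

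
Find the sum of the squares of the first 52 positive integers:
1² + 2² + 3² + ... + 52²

Formula: ∑k² = n(n+1)(2n+1)/6
= 52×53×105/6
= 289380/6
= 48230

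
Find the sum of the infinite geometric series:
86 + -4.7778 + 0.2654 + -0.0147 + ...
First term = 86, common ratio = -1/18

For |r| < 1, S = a / (1 - r)
S = 86 / (1 - (-1/18))
S = 86 / (19/18)
S = 1548/19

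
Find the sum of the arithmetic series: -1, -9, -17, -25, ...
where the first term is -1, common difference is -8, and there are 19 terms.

Sₙ = n/2 × (first + last)
Last term = a + (n-1)d = -1 + (19-1)×(-8) = -145
S_19 = 19/2 × (-1 + (-145))
S_19 = 19/2 × (-146) = -1387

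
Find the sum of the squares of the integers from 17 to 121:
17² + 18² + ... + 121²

Use ∑_{k=1}^{n} k² = n(n+1)(2n+1)/6, then subtract the first 16 terms.
∑_{k=1}^{121} k² = 121×122×243/6 = 597861
∑_{k=1}^{16} k² = 16×17×33/6 = 1496
∑_{k=17}^{121} k² = 597861 - 1496 = 596365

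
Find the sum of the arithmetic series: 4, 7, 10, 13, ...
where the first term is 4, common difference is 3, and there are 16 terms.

Sₙ = n/2 × (first + last)
Last term = a + (n-1)d = 4 + (16-1)×3 = 49
S_16 = 16/2 × (4 + 49)
S_16 = 16/2 × 53 = 424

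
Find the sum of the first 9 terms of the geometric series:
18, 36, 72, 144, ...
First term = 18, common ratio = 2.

Sₙ = a(1 - rⁿ) / (1 - r)
S_9 = 18(1 - 2^9) / (1 - 2)
S_9 = 18(1 - 512) / (-1)
S_9 = 9198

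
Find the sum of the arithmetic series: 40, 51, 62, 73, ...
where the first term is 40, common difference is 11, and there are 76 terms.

Sₙ = n/2 × (first + last)
Last term = a + (n-1)d = 40 + (76-1)×11 = 865
S_76 = 76/2 × (40 + 865)
S_76 = 76/2 × 905 = 34390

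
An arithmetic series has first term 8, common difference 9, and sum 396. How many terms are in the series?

Using S = n/2 × [2a + (n-1)d]
396 = n/2 × [2(8) + (n-1)(9)]
396 = n/2 × [16 + 9n - 9]
792 = n × [7 + 9n]
9n² + (7)n - 792 = 0
Discriminant: Δ = (7)² - 4(9)(-792) = 49 + 28512 = 28561
√Δ = 169
n = [-(7) + √Δ] / (2·9) = (-7 + 169) / 18 = 162 / 18 = 9
(The negative root is discarded since n must be a positive integer.)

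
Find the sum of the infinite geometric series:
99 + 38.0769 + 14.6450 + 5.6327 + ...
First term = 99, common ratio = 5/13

For |r| < 1, S = a / (1 - r)
S = 99 / (1 - (5/13))
S = 99 / (8/13)
S = 1287/8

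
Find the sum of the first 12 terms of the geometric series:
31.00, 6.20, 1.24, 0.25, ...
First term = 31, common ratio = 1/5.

Sₙ = a(1 - rⁿ) / (1 - r)
S_12 = 31(1 - (1/5)^12) / (1 - (1/5))
S_12 = 31(1 - (1/244140625)) / (4/5)
S_12 = 1892089836/48828125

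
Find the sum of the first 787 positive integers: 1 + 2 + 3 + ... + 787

Formula: ∑k = n(n+1)/2
= 787×788/2
= 620156/2
= 310078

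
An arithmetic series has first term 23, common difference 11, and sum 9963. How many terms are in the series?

Using S = n/2 × [2a + (n-1)d]
9963 = n/2 × [2(23) + (n-1)(11)]
9963 = n/2 × [46 + 11n - 11]
19926 = n × [35 + 11n]
11n² + (35)n - 19926 = 0
Discriminant: Δ = (35)² - 4(11)(-19926) = 1225 + 876744 = 877969
√Δ = 937
n = [-(35) + √Δ] / (2·11) = (-35 + 937) / 22 = 902 / 22 = 41
(The negative root is discarded since n must be a positive integer.)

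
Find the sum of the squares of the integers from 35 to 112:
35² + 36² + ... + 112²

Use ∑_{k=1}^{n} k² = n(n+1)(2n+1)/6, then subtract the first 34 terms.
∑_{k=1}^{112} k² = 112×113×225/6 = 474600
∑_{k=1}^{34} k² = 34×35×69/6 = 13685
∑_{k=35}^{112} k² = 474600 - 13685 = 460915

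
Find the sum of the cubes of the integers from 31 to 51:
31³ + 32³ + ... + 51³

Use ∑_{k=1}^{n} k³ = [n(n+1)/2]², then subtract the first 30 terms.
∑_{k=1}^{51} k³ = [51×52/2]² = 1326² = 1758276
∑_{k=1}^{30} k³ = [30×31/2]² = 465² = 216225
∑_{k=31}^{51} k³ = 1758276 - 216225 = 1542051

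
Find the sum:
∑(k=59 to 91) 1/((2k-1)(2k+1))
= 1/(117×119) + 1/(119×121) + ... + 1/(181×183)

Partial fractions: 1/((2k-1)(2k+1)) = (1/2)[1/(2k-1) - 1/(2k+1)]
The series telescopes:
= (1/2)[1/117 - 1/183]
= 11/7137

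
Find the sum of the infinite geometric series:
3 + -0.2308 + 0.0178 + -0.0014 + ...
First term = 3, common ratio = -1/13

For |r| < 1, S = a / (1 - r)
S = 3 / (1 - (-1/13))
S = 3 / (14/13)
S = 39/14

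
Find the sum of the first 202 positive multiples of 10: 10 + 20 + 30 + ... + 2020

Factor out 10: = 10(1 + 2 + ... + 202) = 10 × n(n+1)/2
= 10 × 202×203/2
= 10 × 20503
= 205030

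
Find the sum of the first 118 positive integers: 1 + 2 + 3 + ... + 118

Formula: ∑k = n(n+1)/2
= 118×119/2
= 14042/2
= 7021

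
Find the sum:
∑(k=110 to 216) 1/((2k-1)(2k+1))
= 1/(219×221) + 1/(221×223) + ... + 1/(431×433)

Partial fractions: 1/((2k-1)(2k+1)) = (1/2)[1/(2k-1) - 1/(2k+1)]
The series telescopes:
= (1/2)[1/219 - 1/433]
= 107/94827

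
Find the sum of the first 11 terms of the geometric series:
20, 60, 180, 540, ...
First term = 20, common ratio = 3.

Sₙ = a(1 - rⁿ) / (1 - r)
S_11 = 20(1 - 3^11) / (1 - 3)
S_11 = 20(1 - 177147) / (-2)
S_11 = 1771460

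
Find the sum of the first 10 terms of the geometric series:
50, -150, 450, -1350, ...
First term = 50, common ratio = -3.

Sₙ = a(1 - rⁿ) / (1 - r)
S_10 = 50(1 - (-3)^10) / (1 - (-3))
S_10 = 50(1 - 59049) / (4)
S_10 = -738100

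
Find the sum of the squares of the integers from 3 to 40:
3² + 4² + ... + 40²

Use ∑_{k=1}^{n} k² = n(n+1)(2n+1)/6, then subtract the first 2 terms.
∑_{k=1}^{40} k² = 40×41×81/6 = 22140
∑_{k=1}^{2} k² = 2×3×5/6 = 5
∑_{k=3}^{40} k² = 22140 - 5 = 22135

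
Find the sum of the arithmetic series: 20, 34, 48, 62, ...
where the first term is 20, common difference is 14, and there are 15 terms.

Sₙ = n/2 × (first + last)
Last term = a + (n-1)d = 20 + (15-1)×14 = 216
S_15 = 15/2 × (20 + 216)
S_15 = 15/2 × 236 = 1770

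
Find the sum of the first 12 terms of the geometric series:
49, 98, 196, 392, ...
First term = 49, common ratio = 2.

Sₙ = a(1 - rⁿ) / (1 - r)
S_12 = 49(1 - 2^12) / (1 - 2)
S_12 = 49(1 - 4096) / (-1)
S_12 = 200655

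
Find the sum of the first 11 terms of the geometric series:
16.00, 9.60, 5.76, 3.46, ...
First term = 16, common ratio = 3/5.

Sₙ = a(1 - rⁿ) / (1 - r)
S_11 = 16(1 - (3/5)^11) / (1 - (3/5))
S_11 = 16(1 - (177147/48828125)) / (2/5)
S_11 = 389207824/9765625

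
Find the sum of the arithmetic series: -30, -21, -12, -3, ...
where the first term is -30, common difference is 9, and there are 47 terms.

Sₙ = n/2 × (first + last)
Last term = a + (n-1)d = -30 + (47-1)×9 = 384
S_47 = 47/2 × (-30 + 384)
S_47 = 47/2 × 354 = 8319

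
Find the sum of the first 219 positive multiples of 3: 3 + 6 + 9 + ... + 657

Factor out 3: = 3(1 + 2 + ... + 219) = 3 × n(n+1)/2
= 3 × 219×220/2
= 3 × 24090
= 72270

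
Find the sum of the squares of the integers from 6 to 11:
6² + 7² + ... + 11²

Use ∑_{k=1}^{n} k² = n(n+1)(2n+1)/6, then subtract the first 5 terms.
∑_{k=1}^{11} k² = 11×12×23/6 = 506
∑_{k=1}^{5} k² = 5×6×11/6 = 55
∑_{k=6}^{11} k² = 506 - 55 = 451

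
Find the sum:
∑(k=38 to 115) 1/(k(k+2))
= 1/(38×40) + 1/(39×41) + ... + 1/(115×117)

Partial fractions: 1/(k(k+2)) = (1/2)[1/k - 1/(k+2)]
Telescoping leaves the first two and last two terms:
= (1/2)[1/38 + 1/39 - 1/116 - 1/117]
= 8971/515736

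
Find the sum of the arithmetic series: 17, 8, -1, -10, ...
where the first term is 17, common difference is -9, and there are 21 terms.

Sₙ = n/2 × (first + last)
Last term = a + (n-1)d = 17 + (21-1)×(-9) = -163
S_21 = 21/2 × (17 + (-163))
S_21 = 21/2 × (-146) = -1533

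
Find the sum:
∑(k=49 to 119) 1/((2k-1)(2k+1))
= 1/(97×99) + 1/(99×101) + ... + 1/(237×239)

Partial fractions: 1/((2k-1)(2k+1)) = (1/2)[1/(2k-1) - 1/(2k+1)]
The series telescopes:
= (1/2)[1/97 - 1/239]
= 71/23183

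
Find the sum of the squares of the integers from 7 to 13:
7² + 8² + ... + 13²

Use ∑_{k=1}^{n} k² = n(n+1)(2n+1)/6, then subtract the first 6 terms.
∑_{k=1}^{13} k² = 13×14×27/6 = 819
∑_{k=1}^{6} k² = 6×7×13/6 = 91
∑_{k=7}^{13} k² = 819 - 91 = 728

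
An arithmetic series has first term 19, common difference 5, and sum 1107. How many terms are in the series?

Using S = n/2 × [2a + (n-1)d]
1107 = n/2 × [2(19) + (n-1)(5)]
1107 = n/2 × [38 + 5n - 5]
2214 = n × [33 + 5n]
5n² + (33)n - 2214 = 0
Discriminant: Δ = (33)² - 4(5)(-2214) = 1089 + 44280 = 45369
√Δ = 213
n = [-(33) + √Δ] / (2·5) = (-33 + 213) / 10 = 180 / 10 = 18
(The negative root is discarded since n must be a positive integer.)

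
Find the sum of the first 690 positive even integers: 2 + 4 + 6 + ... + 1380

Sum of first n even numbers = n(n+1)
= 690×691
= 476790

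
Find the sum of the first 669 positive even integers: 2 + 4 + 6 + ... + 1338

Sum of first n even numbers = n(n+1)
= 669×670
= 448230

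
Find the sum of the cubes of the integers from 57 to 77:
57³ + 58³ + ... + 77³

Use ∑_{k=1}^{n} k³ = [n(n+1)/2]², then subtract the first 56 terms.
∑_{k=1}^{77} k³ = [77×78/2]² = 3003² = 9018009
∑_{k=1}^{56} k³ = [56×57/2]² = 1596² = 2547216
∑_{k=57}^{77} k³ = 9018009 - 2547216 = 6470793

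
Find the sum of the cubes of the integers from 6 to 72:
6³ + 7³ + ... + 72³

Use ∑_{k=1}^{n} k³ = [n(n+1)/2]², then subtract the first 5 terms.
∑_{k=1}^{72} k³ = [72×73/2]² = 2628² = 6906384
∑_{k=1}^{5} k³ = [5×6/2]² = 15² = 225
∑_{k=6}^{72} k³ = 6906384 - 225 = 6906159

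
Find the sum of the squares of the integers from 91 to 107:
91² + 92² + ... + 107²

Use ∑_{k=1}^{n} k² = n(n+1)(2n+1)/6, then subtract the first 90 terms.
∑_{k=1}^{107} k² = 107×108×215/6 = 414090
∑_{k=1}^{90} k² = 90×91×181/6 = 247065
∑_{k=91}^{107} k² = 414090 - 247065 = 167025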